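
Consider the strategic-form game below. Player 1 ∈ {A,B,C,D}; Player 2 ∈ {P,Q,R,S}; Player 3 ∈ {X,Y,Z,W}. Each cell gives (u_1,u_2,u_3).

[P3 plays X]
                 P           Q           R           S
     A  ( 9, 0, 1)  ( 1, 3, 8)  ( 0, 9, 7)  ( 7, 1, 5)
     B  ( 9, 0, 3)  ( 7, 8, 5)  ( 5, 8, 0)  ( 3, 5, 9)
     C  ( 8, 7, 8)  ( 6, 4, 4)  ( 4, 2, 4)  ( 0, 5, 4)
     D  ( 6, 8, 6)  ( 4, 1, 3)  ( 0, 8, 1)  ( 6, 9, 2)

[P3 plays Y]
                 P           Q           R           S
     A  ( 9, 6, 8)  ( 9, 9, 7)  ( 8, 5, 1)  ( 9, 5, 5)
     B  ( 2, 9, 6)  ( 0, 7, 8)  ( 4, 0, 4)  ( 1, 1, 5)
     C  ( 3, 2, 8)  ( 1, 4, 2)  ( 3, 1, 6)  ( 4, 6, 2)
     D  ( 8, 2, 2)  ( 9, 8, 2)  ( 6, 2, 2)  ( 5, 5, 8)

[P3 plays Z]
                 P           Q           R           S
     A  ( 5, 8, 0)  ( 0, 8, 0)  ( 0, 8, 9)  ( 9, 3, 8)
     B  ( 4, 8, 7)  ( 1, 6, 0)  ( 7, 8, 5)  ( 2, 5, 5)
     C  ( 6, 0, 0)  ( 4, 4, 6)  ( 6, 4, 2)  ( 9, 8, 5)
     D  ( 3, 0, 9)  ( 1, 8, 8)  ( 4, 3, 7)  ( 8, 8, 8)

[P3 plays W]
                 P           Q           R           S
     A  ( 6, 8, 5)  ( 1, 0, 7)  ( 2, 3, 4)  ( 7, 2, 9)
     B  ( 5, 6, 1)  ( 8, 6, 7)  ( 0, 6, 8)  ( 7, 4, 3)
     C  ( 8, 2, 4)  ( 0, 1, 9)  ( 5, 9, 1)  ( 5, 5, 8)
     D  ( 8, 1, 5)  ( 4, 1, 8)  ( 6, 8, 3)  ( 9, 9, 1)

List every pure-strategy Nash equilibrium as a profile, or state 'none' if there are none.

PSNE: ∅

(A,P,X): not NE [P2→R gives 9>0; P3→Y gives 8>1]
(A,P,Y): not NE [P2→Q gives 9>6]
(A,P,Z): not NE [P1→C gives 6>5; P3→Y gives 8>0]
(A,P,W): not NE [P1→D gives 8>6; P3→Y gives 8>5]
(A,Q,X): not NE [P1→B gives 7>1; P2→R gives 9>3]
(A,Q,Y): not NE [P3→X gives 8>7]
(A,Q,Z): not NE [P1→C gives 4>0; P3→X gives 8>0]
(A,Q,W): not NE [P1→B gives 8>1; P2→P gives 8>0; P3→X gives 8>7]
(A,R,X): not NE [P1→B gives 5>0; P3→Z gives 9>7]
(A,R,Y): not NE [P2→Q gives 9>5; P3→Z gives 9>1]
(A,R,Z): not NE [P1→B gives 7>0]
(A,R,W): not NE [P1→D gives 6>2; P2→P gives 8>3; P3→Z gives 9>4]
(A,S,X): not NE [P2→R gives 9>1; P3→W gives 9>5]
(A,S,Y): not NE [P2→Q gives 9>5; P3→W gives 9>5]
(A,S,Z): not NE [P2→R gives 8>3; P3→W gives 9>8]
(A,S,W): not NE [P1→D gives 9>7; P2→P gives 8>2]
(B,P,X): not NE [P2→R gives 8>0; P3→Z gives 7>3]
(B,P,Y): not NE [P1→A gives 9>2; P3→Z gives 7>6]
(B,P,Z): not NE [P1→C gives 6>4]
(B,P,W): not NE [P1→D gives 8>5; P3→Z gives 7>1]
(B,Q,X): not NE [P3→Y gives 8>5]
(B,Q,Y): not NE [P1→D gives 9>0; P2→P gives 9>7]
(B,Q,Z): not NE [P1→C gives 4>1; P2→R gives 8>6; P3→Y gives 8>0]
(B,Q,W): not NE [P3→Y gives 8>7]
(B,R,X): not NE [P3→W gives 8>0]
(B,R,Y): not NE [P1→A gives 8>4; P2→P gives 9>0; P3→W gives 8>4]
(B,R,Z): not NE [P3→W gives 8>5]
(B,R,W): not NE [P1→D gives 6>0]
(B,S,X): not NE [P1→A gives 7>3; P2→R gives 8>5]
(B,S,Y): not NE [P1→A gives 9>1; P2→P gives 9>1; P3→X gives 9>5]
(B,S,Z): not NE [P1→C gives 9>2; P2→R gives 8>5; P3→X gives 9>5]
(B,S,W): not NE [P1→D gives 9>7; P2→R gives 6>4; P3→X gives 9>3]
(C,P,X): not NE [P1→B gives 9>8]
(C,P,Y): not NE [P1→A gives 9>3; P2→S gives 6>2]
(C,P,Z): not NE [P2→S gives 8>0; P3→Y gives 8>0]
(C,P,W): not NE [P2→R gives 9>2; P3→Y gives 8>4]
(C,Q,X): not NE [P1→B gives 7>6; P2→P gives 7>4; P3→W gives 9>4]
(C,Q,Y): not NE [P1→D gives 9>1; P2→S gives 6>4; P3→W gives 9>2]
(C,Q,Z): not NE [P2→S gives 8>4; P3→W gives 9>6]
(C,Q,W): not NE [P1→B gives 8>0; P2→R gives 9>1]
(C,R,X): not NE [P1→B gives 5>4; P2→P gives 7>2; P3→Y gives 6>4]
(C,R,Y): not NE [P1→A gives 8>3; P2→S gives 6>1]
(C,R,Z): not NE [P1→B gives 7>6; P2→S gives 8>4; P3→Y gives 6>2]
(C,R,W): not NE [P1→D gives 6>5; P3→Y gives 6>1]
(C,S,X): not NE [P1→A gives 7>0; P2→P gives 7>5; P3→W gives 8>4]
(C,S,Y): not NE [P1→A gives 9>4; P3→W gives 8>2]
(C,S,Z): not NE [P3→W gives 8>5]
(C,S,W): not NE [P1→D gives 9>5; P2→R gives 9>5]
(D,P,X): not NE [P1→B gives 9>6; P2→S gives 9>8; P3→Z gives 9>6]
(D,P,Y): not NE [P1→A gives 9>8; P2→Q gives 8>2; P3→Z gives 9>2]
(D,P,Z): not NE [P1→C gives 6>3; P2→S gives 8>0]
(D,P,W): not NE [P2→S gives 9>1; P3→Z gives 9>5]
(D,Q,X): not NE [P1→B gives 7>4; P2→S gives 9>1; P3→W gives 8>3]
(D,Q,Y): not NE [P3→W gives 8>2]
(D,Q,Z): not NE [P1→C gives 4>1]
(D,Q,W): not NE [P1→B gives 8>4; P2→S gives 9>1]
(D,R,X): not NE [P1→B gives 5>0; P2→S gives 9>8; P3→Z gives 7>1]
(D,R,Y): not NE [P1→A gives 8>6; P2→Q gives 8>2; P3→Z gives 7>2]
(D,R,Z): not NE [P1→B gives 7>4; P2→S gives 8>3]
(D,R,W): not NE [P2→S gives 9>8; P3→Z gives 7>3]
(D,S,X): not NE [P1→A gives 7>6; P3→Z gives 8>2]
(D,S,Y): not NE [P1→A gives 9>5; P2→Q gives 8>5]
(D,S,Z): not NE [P1→C gives 9>8]
(D,S,W): not NE [P3→Z gives 8>1]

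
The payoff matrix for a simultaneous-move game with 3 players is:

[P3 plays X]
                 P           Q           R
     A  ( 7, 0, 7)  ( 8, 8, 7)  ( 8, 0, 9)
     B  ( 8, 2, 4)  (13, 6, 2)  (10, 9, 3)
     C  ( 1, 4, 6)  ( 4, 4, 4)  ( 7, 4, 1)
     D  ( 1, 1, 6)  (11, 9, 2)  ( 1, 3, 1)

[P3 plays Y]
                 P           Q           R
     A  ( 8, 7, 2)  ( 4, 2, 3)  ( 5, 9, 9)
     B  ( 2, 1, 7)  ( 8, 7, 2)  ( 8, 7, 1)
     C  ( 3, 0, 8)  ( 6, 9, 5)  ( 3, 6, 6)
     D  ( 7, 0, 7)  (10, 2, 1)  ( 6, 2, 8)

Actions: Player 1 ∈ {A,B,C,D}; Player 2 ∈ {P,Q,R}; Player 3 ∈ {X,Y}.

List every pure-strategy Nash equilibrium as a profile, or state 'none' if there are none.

PSNE = {(B,R,X)}

(A,P,X): not NE [P1→B gives 8>7; P2→Q gives 8>0]
(A,P,Y): not NE [P2→R gives 9>7; P3→X gives 7>2]
(A,Q,X): not NE [P1→B gives 13>8]
(A,Q,Y): not NE [P1→D gives 10>4; P2→R gives 9>2; P3→X gives 7>3]
(A,R,X): not NE [P1→B gives 10>8; P2→Q gives 8>0]
(A,R,Y): not NE [P1→B gives 8>5]
(B,P,X): not NE [P2→R gives 9>2; P3→Y gives 7>4]
(B,P,Y): not NE [P1→A gives 8>2; P2→R gives 7>1]
(B,Q,X): not NE [P2→R gives 9>6]
(B,Q,Y): not NE [P1→D gives 10>8]
(B,R,X): NE
(B,R,Y): not NE [P3→X gives 3>1]
(C,P,X): not NE [P1→B gives 8>1; P3→Y gives 8>6]
(C,P,Y): not NE [P1→A gives 8>3; P2→Q gives 9>0]
(C,Q,X): not NE [P1→B gives 13>4; P3→Y gives 5>4]
(C,Q,Y): not NE [P1→D gives 10>6]
(C,R,X): not NE [P1→B gives 10>7; P3→Y gives 6>1]
(C,R,Y): not NE [P1→B gives 8>3; P2→Q gives 9>6]
(D,P,X): not NE [P1→B gives 8>1; P2→Q gives 9>1; P3→Y gives 7>6]
(D,P,Y): not NE [P1→A gives 8>7; P2→R gives 2>0]
(D,Q,X): not NE [P1→B gives 13>11]
(D,Q,Y): not NE [P3→X gives 2>1]
(D,R,X): not NE [P1→B gives 10>1; P2→Q gives 9>3; P3→Y gives 8>1]
(D,R,Y): not NE [P1→B gives 8>6]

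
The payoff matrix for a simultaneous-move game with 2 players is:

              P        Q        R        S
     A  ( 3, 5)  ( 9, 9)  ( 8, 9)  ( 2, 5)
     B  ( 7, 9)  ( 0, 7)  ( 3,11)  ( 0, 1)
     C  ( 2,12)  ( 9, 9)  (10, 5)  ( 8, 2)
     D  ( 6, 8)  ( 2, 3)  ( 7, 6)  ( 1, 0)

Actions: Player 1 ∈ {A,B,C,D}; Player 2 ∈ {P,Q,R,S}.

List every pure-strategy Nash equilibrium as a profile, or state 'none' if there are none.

(A,P): not NE [P1→B gives 7>3; P2→R gives 9>5]
(A,Q): NE
(A,R): not NE [P1→C gives 10>8]
(A,S): not NE [P1→C gives 8>2; P2→R gives 9>5]
(B,P): not NE [P2→R gives 11>9]
(B,Q): not NE [P1→C gives 9>0; P2→R gives 11>7]
(B,R): not NE [P1→C gives 10>3]
(B,S): not NE [P1→C gives 8>0; P2→R gives 11>1]
(C,P): not NE [P1→B gives 7>2]
(C,Q): not NE [P2→P gives 12>9]
(C,R): not NE [P2→P gives 12>5]
(C,S): not NE [P2→P gives 12>2]
(D,P): not NE [P1→B gives 7>6]
(D,Q): not NE [P1→C gives 9>2; P2→P gives 8>3]
(D,R): not NE [P1→C gives 10>7; P2→P gives 8>6]
(D,S): not NE [P1→C gives 8>1; P2→P gives 8>0]

PSNE = {(A,Q)}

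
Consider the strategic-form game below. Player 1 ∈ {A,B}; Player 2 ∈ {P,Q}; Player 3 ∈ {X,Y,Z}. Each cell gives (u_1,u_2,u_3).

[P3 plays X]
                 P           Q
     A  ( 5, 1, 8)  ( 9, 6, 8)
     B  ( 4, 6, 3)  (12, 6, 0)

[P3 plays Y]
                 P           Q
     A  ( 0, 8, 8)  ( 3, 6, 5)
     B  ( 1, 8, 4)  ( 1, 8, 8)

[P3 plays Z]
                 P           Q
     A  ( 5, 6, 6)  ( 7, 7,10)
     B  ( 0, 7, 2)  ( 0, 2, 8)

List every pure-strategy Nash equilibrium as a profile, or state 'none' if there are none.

Nash profiles: (A,Q,Z), (B,P,Y)

(A,P,X): not NE [P2→Q gives 6>1]
(A,P,Y): not NE [P1→B gives 1>0]
(A,P,Z): not NE [P2→Q gives 7>6; P3→Y gives 8>6]
(A,Q,X): not NE [P1→B gives 12>9; P3→Z gives 10>8]
(A,Q,Y): not NE [P2→P gives 8>6; P3→Z gives 10>5]
(A,Q,Z): NE
(B,P,X): not NE [P1→A gives 5>4; P3→Y gives 4>3]
(B,P,Y): NE
(B,P,Z): not NE [P1→A gives 5>0; P3→Y gives 4>2]
(B,Q,X): not NE [P3→Z gives 8>0]
(B,Q,Y): not NE [P1→A gives 3>1]
(B,Q,Z): not NE [P1→A gives 7>0; P2→P gives 7>2]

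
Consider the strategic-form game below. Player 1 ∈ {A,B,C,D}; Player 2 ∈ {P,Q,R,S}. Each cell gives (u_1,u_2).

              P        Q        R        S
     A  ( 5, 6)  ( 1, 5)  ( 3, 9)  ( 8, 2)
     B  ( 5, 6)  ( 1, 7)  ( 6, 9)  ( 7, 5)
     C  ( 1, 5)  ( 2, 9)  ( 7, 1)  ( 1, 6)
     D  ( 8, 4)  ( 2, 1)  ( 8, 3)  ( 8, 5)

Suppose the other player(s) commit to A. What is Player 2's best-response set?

u_2(P vs A) = 6
u_2(Q vs A) = 5
u_2(R vs A) = 9
u_2(S vs A) = 2
max payoff 9 at {R}

P2 best: {R}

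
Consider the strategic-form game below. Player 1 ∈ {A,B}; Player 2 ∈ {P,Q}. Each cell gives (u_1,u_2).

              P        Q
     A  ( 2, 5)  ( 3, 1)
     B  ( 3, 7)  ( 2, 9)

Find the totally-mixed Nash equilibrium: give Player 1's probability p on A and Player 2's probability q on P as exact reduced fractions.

P1 mixes 1/3 on A; P2 mixes 1/2 on P

P1 indiff ⇒ q·2+(1-q)·3 = q·3+(1-q)·2 ⇒ q(-1) = (1-q)(-1) ⇒ q = 1/2
P2 indiff ⇒ p·5+(1-p)·7 = p·1+(1-p)·9 ⇒ p(4) = (1-p)(2) ⇒ p = 1/3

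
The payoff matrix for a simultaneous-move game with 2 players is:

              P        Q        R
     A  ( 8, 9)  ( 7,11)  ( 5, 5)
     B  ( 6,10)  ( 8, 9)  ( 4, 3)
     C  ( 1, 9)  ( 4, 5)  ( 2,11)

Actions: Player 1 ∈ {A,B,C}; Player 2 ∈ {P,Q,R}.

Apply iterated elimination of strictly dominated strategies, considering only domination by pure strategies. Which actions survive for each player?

Survivors P1:{A,B} P2:{P,Q}

P1 drop C (A beats it: P:8>1 Q:7>4 R:5>2)
P2 drop R (P beats it: A:9>5 B:10>3)
P1→{A,B} P2→{P,Q}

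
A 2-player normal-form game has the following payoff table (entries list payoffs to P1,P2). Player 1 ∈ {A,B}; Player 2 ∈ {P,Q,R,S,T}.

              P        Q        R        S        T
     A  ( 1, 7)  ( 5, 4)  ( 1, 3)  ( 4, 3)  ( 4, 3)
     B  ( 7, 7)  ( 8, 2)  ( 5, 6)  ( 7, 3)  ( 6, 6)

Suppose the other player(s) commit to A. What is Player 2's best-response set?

u_2(P vs A) = 7
u_2(Q vs A) = 4
u_2(R vs A) = 3
u_2(S vs A) = 3
u_2(T vs A) = 3
max payoff 7 at {P}

BR_2 = {P}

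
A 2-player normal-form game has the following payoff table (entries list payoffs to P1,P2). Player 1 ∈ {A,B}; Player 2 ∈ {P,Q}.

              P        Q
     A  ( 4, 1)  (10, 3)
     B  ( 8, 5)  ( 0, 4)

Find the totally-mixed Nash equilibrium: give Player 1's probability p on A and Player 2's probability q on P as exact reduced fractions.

P1 indiff ⇒ q·4+(1-q)·10 = q·8+(1-q)·0 ⇒ q(-4) = (1-q)(-10) ⇒ q = 5/7
P2 indiff ⇒ p·1+(1-p)·5 = p·3+(1-p)·4 ⇒ p(-2) = (1-p)(-1) ⇒ p = 1/3

(p,q) = (1/3, 5/7)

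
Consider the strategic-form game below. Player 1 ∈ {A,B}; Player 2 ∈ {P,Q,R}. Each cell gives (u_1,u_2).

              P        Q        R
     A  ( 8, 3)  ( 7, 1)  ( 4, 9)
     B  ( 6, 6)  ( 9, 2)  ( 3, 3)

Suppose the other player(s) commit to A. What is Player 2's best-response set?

u_2(P vs A) = 3
u_2(Q vs A) = 1
u_2(R vs A) = 9
max payoff 9 at {R}

argmax u_2 = {R}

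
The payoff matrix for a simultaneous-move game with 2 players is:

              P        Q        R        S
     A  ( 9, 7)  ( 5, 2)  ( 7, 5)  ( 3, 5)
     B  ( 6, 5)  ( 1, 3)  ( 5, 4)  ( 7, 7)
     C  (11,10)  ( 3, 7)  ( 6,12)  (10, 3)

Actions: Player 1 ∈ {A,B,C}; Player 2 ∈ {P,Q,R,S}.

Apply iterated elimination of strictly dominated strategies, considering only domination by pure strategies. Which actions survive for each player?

Remaining: P1:{A,C} P2:{P,R}

P1 drop B (C beats it: P:11>6 Q:3>1 R:6>5 S:10>7)
P2 drop Q (P beats it: A:7>2 C:10>7)
P2 drop S (P beats it: A:7>5 C:10>3)
P1→{A,C} P2→{P,R}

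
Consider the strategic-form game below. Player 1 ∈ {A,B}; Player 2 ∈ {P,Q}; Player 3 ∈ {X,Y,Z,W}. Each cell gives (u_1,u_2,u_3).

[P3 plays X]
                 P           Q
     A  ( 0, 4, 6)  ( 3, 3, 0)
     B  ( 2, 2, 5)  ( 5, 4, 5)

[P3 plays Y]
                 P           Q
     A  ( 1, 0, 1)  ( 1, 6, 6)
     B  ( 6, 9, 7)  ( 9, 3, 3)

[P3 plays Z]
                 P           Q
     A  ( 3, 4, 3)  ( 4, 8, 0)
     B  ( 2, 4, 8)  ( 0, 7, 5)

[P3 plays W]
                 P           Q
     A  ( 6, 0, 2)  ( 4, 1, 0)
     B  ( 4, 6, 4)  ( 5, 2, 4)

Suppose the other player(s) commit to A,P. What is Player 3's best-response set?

P3 best: {X}

u_3(X vs A,P) = 6
u_3(Y vs A,P) = 1
u_3(Z vs A,P) = 3
u_3(W vs A,P) = 2
max payoff 6 at {X}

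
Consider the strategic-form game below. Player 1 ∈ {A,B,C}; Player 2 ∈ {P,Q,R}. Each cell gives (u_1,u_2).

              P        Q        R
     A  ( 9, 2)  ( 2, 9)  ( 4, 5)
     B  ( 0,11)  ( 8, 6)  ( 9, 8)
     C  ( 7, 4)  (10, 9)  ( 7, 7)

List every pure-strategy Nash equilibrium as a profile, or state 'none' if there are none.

(A,P): not NE [P2→Q gives 9>2]
(A,Q): not NE [P1→C gives 10>2]
(A,R): not NE [P1→B gives 9>4; P2→Q gives 9>5]
(B,P): not NE [P1→A gives 9>0]
(B,Q): not NE [P1→C gives 10>8; P2→P gives 11>6]
(B,R): not NE [P2→P gives 11>8]
(C,P): not NE [P1→A gives 9>7; P2→Q gives 9>4]
(C,Q): NE
(C,R): not NE [P1→B gives 9>7; P2→Q gives 9>7]

Nash profiles: (C,Q)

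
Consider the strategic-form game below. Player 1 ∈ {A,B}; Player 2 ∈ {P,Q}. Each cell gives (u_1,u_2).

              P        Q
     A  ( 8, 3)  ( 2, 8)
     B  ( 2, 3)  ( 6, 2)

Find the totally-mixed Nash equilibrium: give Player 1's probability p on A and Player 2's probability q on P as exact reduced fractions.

P1 indiff ⇒ q·8+(1-q)·2 = q·2+(1-q)·6 ⇒ q(6) = (1-q)(4) ⇒ q = 2/5
P2 indiff ⇒ p·3+(1-p)·3 = p·8+(1-p)·2 ⇒ p(-5) = (1-p)(-1) ⇒ p = 1/6

(p,q) = (1/6, 2/5)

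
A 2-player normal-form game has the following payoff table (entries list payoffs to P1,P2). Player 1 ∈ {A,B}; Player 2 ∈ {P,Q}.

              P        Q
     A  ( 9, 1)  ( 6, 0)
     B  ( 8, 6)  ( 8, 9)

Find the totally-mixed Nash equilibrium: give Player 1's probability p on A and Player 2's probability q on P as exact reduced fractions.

P1 indiff ⇒ q·9+(1-q)·6 = q·8+(1-q)·8 ⇒ q(1) = (1-q)(2) ⇒ q = 2/3
P2 indiff ⇒ p·1+(1-p)·6 = p·0+(1-p)·9 ⇒ p(1) = (1-p)(3) ⇒ p = 3/4

(p,q) = (3/4, 2/3)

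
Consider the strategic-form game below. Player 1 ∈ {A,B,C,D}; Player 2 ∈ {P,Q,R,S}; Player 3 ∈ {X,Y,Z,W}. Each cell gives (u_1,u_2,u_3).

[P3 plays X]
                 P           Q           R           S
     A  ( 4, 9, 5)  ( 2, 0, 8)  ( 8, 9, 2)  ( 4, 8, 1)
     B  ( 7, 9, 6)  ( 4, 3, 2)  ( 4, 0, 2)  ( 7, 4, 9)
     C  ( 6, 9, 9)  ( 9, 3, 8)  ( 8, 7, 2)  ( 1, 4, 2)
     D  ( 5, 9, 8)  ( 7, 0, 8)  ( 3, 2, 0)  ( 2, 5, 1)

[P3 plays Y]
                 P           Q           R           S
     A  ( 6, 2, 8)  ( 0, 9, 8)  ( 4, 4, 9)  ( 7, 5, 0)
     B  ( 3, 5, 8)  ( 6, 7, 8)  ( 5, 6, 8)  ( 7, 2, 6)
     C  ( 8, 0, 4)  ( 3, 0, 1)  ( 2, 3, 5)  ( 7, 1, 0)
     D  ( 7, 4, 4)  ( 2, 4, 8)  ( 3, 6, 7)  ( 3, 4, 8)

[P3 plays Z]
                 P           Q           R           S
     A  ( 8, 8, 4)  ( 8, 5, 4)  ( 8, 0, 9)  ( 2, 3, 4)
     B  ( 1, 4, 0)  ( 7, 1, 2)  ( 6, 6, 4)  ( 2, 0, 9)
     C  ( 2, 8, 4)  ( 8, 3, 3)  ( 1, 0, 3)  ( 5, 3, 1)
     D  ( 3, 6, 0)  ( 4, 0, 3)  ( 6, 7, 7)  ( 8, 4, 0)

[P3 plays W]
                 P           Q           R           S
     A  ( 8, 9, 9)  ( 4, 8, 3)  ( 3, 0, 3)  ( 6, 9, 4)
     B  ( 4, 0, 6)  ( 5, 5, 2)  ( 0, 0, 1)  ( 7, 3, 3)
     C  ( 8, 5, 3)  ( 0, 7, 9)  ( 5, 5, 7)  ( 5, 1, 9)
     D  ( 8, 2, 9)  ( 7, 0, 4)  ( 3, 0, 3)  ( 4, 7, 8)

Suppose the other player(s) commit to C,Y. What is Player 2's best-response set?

u_2(P vs C,Y) = 0
u_2(Q vs C,Y) = 0
u_2(R vs C,Y) = 3
u_2(S vs C,Y) = 1
max payoff 3 at {R}

BR_2 = {R}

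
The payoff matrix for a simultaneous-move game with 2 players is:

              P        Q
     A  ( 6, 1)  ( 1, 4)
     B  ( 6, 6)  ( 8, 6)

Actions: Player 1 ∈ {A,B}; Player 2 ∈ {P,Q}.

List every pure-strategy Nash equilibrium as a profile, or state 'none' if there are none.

PSNE = {(B,P), (B,Q)}

(A,P): not NE [P2→Q gives 4>1]
(A,Q): not NE [P1→B gives 8>1]
(B,P): NE
(B,Q): NE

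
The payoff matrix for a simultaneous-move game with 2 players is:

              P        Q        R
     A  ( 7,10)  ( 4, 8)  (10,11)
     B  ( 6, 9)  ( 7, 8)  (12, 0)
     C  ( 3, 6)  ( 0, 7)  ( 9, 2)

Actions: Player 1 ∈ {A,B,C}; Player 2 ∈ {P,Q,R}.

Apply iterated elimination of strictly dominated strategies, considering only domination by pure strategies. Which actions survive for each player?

P1 drop C (A beats it: P:7>3 Q:4>0 R:10>9)
P2 drop Q (P beats it: A:10>8 B:9>8)
P1→{A,B} P2→{P,R}

Survivors P1:{A,B} P2:{P,R}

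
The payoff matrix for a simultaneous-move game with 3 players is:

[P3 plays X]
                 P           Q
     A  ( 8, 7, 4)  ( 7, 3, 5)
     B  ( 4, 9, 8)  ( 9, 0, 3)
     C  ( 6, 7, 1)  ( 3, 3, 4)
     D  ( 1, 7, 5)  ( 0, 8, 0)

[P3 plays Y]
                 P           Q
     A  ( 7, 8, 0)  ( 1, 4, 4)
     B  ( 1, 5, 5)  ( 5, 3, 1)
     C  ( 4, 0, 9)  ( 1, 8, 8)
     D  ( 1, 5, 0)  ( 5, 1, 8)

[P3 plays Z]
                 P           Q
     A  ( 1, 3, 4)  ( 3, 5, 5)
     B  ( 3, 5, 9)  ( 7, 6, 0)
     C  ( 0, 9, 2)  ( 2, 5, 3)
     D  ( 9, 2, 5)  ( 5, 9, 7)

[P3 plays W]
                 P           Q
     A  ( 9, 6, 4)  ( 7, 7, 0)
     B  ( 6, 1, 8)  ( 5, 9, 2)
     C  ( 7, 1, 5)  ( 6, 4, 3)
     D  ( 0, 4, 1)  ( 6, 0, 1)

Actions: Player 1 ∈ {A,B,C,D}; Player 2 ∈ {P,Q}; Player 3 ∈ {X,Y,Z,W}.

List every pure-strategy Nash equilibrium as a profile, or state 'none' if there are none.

PSNE = {(A,P,X)}

(A,P,X): NE
(A,P,Y): not NE [P3→W gives 4>0]
(A,P,Z): not NE [P1→D gives 9>1; P2→Q gives 5>3]
(A,P,W): not NE [P2→Q gives 7>6]
(A,Q,X): not NE [P1→B gives 9>7; P2→P gives 7>3]
(A,Q,Y): not NE [P1→D gives 5>1; P2→P gives 8>4; P3→Z gives 5>4]
(A,Q,Z): not NE [P1→B gives 7>3]
(A,Q,W): not NE [P3→Z gives 5>0]
(B,P,X): not NE [P1→A gives 8>4; P3→Z gives 9>8]
(B,P,Y): not NE [P1→A gives 7>1; P3→Z gives 9>5]
(B,P,Z): not NE [P1→D gives 9>3; P2→Q gives 6>5]
(B,P,W): not NE [P1→A gives 9>6; P2→Q gives 9>1; P3→Z gives 9>8]
(B,Q,X): not NE [P2→P gives 9>0]
(B,Q,Y): not NE [P2→P gives 5>3; P3→X gives 3>1]
(B,Q,Z): not NE [P3→X gives 3>0]
(B,Q,W): not NE [P1→A gives 7>5; P3→X gives 3>2]
(C,P,X): not NE [P1→A gives 8>6; P3→Y gives 9>1]
(C,P,Y): not NE [P1→A gives 7>4; P2→Q gives 8>0]
(C,P,Z): not NE [P1→D gives 9>0; P3→Y gives 9>2]
(C,P,W): not NE [P1→A gives 9>7; P2→Q gives 4>1; P3→Y gives 9>5]
(C,Q,X): not NE [P1→B gives 9>3; P2→P gives 7>3; P3→Y gives 8>4]
(C,Q,Y): not NE [P1→D gives 5>1]
(C,Q,Z): not NE [P1→B gives 7>2; P2→P gives 9>5; P3→Y gives 8>3]
(C,Q,W): not NE [P1→A gives 7>6; P3→Y gives 8>3]
(D,P,X): not NE [P1→A gives 8>1; P2→Q gives 8>7]
(D,P,Y): not NE [P1→A gives 7>1; P3→Z gives 5>0]
(D,P,Z): not NE [P2→Q gives 9>2]
(D,P,W): not NE [P1→A gives 9>0; P3→Z gives 5>1]
(D,Q,X): not NE [P1→B gives 9>0; P3→Y gives 8>0]
(D,Q,Y): not NE [P2→P gives 5>1]
(D,Q,Z): not NE [P1→B gives 7>5; P3→Y gives 8>7]
(D,Q,W): not NE [P1→A gives 7>6; P2→P gives 4>0; P3→Y gives 8>1]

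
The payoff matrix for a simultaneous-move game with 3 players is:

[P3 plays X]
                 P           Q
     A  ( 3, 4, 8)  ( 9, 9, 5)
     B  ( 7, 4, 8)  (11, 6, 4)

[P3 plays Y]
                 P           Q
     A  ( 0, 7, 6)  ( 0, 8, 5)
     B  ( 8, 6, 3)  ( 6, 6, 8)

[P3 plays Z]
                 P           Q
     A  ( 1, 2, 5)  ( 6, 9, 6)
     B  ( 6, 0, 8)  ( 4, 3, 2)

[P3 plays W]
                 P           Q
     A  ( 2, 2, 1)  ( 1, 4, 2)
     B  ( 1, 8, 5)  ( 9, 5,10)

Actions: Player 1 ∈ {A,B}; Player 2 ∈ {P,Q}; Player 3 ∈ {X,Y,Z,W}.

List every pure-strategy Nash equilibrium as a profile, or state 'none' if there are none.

(A,P,X): not NE [P1→B gives 7>3; P2→Q gives 9>4]
(A,P,Y): not NE [P1→B gives 8>0; P2→Q gives 8>7; P3→X gives 8>6]
(A,P,Z): not NE [P1→B gives 6>1; P2→Q gives 9>2; P3→X gives 8>5]
(A,P,W): not NE [P2→Q gives 4>2; P3→X gives 8>1]
(A,Q,X): not NE [P1→B gives 11>9; P3→Z gives 6>5]
(A,Q,Y): not NE [P1→B gives 6>0; P3→Z gives 6>5]
(A,Q,Z): NE
(A,Q,W): not NE [P1→B gives 9>1; P3→Z gives 6>2]
(B,P,X): not NE [P2→Q gives 6>4]
(B,P,Y): not NE [P3→Z gives 8>3]
(B,P,Z): not NE [P2→Q gives 3>0]
(B,P,W): not NE [P1→A gives 2>1; P3→Z gives 8>5]
(B,Q,X): not NE [P3→W gives 10>4]
(B,Q,Y): not NE [P3→W gives 10>8]
(B,Q,Z): not NE [P1→A gives 6>4; P3→W gives 10>2]
(B,Q,W): not NE [P2→P gives 8>5]

NE set: (A,Q,Z)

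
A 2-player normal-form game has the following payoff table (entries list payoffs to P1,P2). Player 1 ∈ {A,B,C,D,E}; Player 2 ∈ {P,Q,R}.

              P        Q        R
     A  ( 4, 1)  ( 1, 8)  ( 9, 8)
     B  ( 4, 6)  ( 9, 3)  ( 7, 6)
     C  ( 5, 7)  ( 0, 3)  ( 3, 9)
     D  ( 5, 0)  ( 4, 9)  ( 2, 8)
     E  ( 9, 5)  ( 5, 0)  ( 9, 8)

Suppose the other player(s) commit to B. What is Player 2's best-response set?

u_2(P vs B) = 6
u_2(Q vs B) = 3
u_2(R vs B) = 6
max payoff 6 at {P,R}

argmax u_2 = {P,R}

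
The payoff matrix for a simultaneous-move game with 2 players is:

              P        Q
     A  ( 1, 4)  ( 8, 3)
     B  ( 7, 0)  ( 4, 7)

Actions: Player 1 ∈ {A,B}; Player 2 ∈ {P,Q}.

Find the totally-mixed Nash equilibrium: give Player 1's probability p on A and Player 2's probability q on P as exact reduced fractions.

(p,q) = (7/8, 2/5)

P1 indiff ⇒ q·1+(1-q)·8 = q·7+(1-q)·4 ⇒ q(-6) = (1-q)(-4) ⇒ q = 2/5
P2 indiff ⇒ p·4+(1-p)·0 = p·3+(1-p)·7 ⇒ p(1) = (1-p)(7) ⇒ p = 7/8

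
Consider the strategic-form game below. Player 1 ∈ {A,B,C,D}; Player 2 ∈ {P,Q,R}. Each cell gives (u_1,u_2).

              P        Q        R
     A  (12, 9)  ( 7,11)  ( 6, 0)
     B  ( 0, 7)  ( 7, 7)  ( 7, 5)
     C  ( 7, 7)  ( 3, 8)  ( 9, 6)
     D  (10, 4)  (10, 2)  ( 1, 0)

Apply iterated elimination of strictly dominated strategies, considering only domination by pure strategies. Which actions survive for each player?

Remaining: P1:{A,D} P2:{P,Q}

P2 drop R (P beats it: A:9>0 B:7>5 C:7>6 D:4>0)
P1 drop B (D beats it: P:10>0 Q:10>7)
P1 drop C (A beats it: P:12>7 Q:7>3)
P1→{A,D} P2→{P,Q}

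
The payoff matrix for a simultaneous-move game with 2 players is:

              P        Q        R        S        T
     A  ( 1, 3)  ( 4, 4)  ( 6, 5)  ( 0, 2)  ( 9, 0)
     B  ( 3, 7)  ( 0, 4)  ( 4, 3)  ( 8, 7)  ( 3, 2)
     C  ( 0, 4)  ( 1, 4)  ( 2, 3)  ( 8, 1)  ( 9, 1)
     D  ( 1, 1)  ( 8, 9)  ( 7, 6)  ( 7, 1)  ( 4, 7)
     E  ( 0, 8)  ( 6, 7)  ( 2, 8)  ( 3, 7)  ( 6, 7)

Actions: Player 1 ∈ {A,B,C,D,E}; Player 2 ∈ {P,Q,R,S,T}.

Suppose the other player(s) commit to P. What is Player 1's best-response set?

P1 best: {B}

u_1(A vs P) = 1
u_1(B vs P) = 3
u_1(C vs P) = 0
u_1(D vs P) = 1
u_1(E vs P) = 0
max payoff 3 at {B}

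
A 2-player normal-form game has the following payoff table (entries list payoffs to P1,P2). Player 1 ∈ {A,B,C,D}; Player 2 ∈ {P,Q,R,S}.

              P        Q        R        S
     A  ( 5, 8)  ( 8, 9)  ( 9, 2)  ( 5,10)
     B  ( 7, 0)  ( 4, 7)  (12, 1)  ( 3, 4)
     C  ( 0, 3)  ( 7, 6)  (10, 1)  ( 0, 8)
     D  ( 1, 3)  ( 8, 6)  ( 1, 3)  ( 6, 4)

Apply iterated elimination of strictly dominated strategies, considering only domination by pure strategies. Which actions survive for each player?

Survivors P1:{A,D} P2:{Q,S}

P2 drop P (Q beats it: A:9>8 B:7>0 C:6>3 D:6>3)
P2 drop R (Q beats it: A:9>2 B:7>1 C:6>1 D:6>3)
P1 drop B (A beats it: Q:8>4 S:5>3)
P1 drop C (A beats it: Q:8>7 S:5>0)
P1→{A,D} P2→{Q,S}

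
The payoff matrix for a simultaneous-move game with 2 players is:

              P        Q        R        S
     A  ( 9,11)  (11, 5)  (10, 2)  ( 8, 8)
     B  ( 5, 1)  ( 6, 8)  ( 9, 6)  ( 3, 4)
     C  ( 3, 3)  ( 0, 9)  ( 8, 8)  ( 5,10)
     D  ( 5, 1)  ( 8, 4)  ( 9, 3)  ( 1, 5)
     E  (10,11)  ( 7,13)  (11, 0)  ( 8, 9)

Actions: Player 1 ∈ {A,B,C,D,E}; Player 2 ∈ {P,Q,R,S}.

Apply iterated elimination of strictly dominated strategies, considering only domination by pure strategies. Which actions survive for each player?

P1 drop B (A beats it: P:9>5 Q:11>6 R:10>9 S:8>3)
P1 drop C (A beats it: P:9>3 Q:11>0 R:10>8 S:8>5)
P1 drop D (A beats it: P:9>5 Q:11>8 R:10>9 S:8>1)
P2 drop R (P beats it: A:11>2 E:11>0)
P2 drop S (P beats it: A:11>8 E:11>9)
P1→{A,E} P2→{P,Q}

IESDS → P1:{A,E} P2:{P,Q}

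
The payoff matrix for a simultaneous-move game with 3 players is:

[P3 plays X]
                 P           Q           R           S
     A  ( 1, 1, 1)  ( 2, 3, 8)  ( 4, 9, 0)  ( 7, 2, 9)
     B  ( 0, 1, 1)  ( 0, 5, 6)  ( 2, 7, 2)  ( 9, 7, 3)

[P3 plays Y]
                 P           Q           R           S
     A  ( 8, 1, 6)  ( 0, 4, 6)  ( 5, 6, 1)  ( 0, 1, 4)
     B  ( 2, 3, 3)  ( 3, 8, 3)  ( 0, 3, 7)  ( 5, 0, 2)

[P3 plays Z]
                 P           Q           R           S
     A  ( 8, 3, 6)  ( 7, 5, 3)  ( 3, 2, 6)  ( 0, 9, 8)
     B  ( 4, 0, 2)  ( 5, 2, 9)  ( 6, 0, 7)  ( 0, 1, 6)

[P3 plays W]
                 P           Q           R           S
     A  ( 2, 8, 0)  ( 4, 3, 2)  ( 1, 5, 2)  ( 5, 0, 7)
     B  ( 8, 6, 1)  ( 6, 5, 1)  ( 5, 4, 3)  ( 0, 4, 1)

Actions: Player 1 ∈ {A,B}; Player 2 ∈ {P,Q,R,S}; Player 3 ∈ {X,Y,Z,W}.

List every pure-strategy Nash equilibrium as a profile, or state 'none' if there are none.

(A,P,X): not NE [P2→R gives 9>1; P3→Z gives 6>1]
(A,P,Y): not NE [P2→R gives 6>1]
(A,P,Z): not NE [P2→S gives 9>3]
(A,P,W): not NE [P1→B gives 8>2; P3→Z gives 6>0]
(A,Q,X): not NE [P2→R gives 9>3]
(A,Q,Y): not NE [P1→B gives 3>0; P2→R gives 6>4; P3→X gives 8>6]
(A,Q,Z): not NE [P2→S gives 9>5; P3→X gives 8>3]
(A,Q,W): not NE [P1→B gives 6>4; P2→P gives 8>3; P3→X gives 8>2]
(A,R,X): not NE [P3→Z gives 6>0]
(A,R,Y): not NE [P3→Z gives 6>1]
(A,R,Z): not NE [P1→B gives 6>3; P2→S gives 9>2]
(A,R,W): not NE [P1→B gives 5>1; P2→P gives 8>5; P3→Z gives 6>2]
(A,S,X): not NE [P1→B gives 9>7; P2→R gives 9>2]
(A,S,Y): not NE [P1→B gives 5>0; P2→R gives 6>1; P3→X gives 9>4]
(A,S,Z): not NE [P3→X gives 9>8]
(A,S,W): not NE [P2→P gives 8>0; P3→X gives 9>7]
(B,P,X): not NE [P1→A gives 1>0; P2→S gives 7>1; P3→Y gives 3>1]
(B,P,Y): not NE [P1→A gives 8>2; P2→Q gives 8>3]
(B,P,Z): not NE [P1→A gives 8>4; P2→Q gives 2>0; P3→Y gives 3>2]
(B,P,W): not NE [P3→Y gives 3>1]
(B,Q,X): not NE [P1→A gives 2>0; P2→S gives 7>5; P3→Z gives 9>6]
(B,Q,Y): not NE [P3→Z gives 9>3]
(B,Q,Z): not NE [P1→A gives 7>5]
(B,Q,W): not NE [P2→P gives 6>5; P3→Z gives 9>1]
(B,R,X): not NE [P1→A gives 4>2; P3→Z gives 7>2]
(B,R,Y): not NE [P1→A gives 5>0; P2→Q gives 8>3]
(B,R,Z): not NE [P2→Q gives 2>0]
(B,R,W): not NE [P2→P gives 6>4; P3→Z gives 7>3]
(B,S,X): not NE [P3→Z gives 6>3]
(B,S,Y): not NE [P2→Q gives 8>0; P3→Z gives 6>2]
(B,S,Z): not NE [P2→Q gives 2>1]
(B,S,W): not NE [P1→A gives 5>0; P2→P gives 6>4; P3→Z gives 6>1]

Equilibria: none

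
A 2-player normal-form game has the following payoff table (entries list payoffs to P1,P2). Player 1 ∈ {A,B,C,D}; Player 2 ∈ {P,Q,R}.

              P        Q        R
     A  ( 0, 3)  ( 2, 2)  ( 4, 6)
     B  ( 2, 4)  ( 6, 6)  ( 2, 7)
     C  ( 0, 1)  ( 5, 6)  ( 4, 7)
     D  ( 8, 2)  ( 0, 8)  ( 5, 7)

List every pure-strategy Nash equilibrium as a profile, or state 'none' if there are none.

Equilibria: none

(A,P): not NE [P1→D gives 8>0; P2→R gives 6>3]
(A,Q): not NE [P1→B gives 6>2; P2→R gives 6>2]
(A,R): not NE [P1→D gives 5>4]
(B,P): not NE [P1→D gives 8>2; P2→R gives 7>4]
(B,Q): not NE [P2→R gives 7>6]
(B,R): not NE [P1→D gives 5>2]
(C,P): not NE [P1→D gives 8>0; P2→R gives 7>1]
(C,Q): not NE [P1→B gives 6>5; P2→R gives 7>6]
(C,R): not NE [P1→D gives 5>4]
(D,P): not NE [P2→Q gives 8>2]
(D,Q): not NE [P1→B gives 6>0]
(D,R): not NE [P2→Q gives 8>7]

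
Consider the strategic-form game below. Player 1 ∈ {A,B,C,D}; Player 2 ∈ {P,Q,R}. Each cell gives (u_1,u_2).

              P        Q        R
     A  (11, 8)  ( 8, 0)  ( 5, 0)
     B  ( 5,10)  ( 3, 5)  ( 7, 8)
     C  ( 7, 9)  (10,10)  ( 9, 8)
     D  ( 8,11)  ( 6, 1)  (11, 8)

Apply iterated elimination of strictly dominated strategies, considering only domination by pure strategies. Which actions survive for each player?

IESDS → P1:{A,C} P2:{P,Q}

P1 drop B (C beats it: P:7>5 Q:10>3 R:9>7)
P2 drop R (P beats it: A:8>0 C:9>8 D:11>8)
P1 drop D (A beats it: P:11>8 Q:8>6)
P1→{A,C} P2→{P,Q}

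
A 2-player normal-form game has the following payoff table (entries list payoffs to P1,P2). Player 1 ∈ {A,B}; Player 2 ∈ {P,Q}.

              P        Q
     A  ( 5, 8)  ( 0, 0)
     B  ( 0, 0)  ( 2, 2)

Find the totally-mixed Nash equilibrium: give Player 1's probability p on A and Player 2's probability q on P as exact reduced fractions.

P1 indiff ⇒ q·5+(1-q)·0 = q·0+(1-q)·2 ⇒ q(5) = (1-q)(2) ⇒ q = 2/7
P2 indiff ⇒ p·8+(1-p)·0 = p·0+(1-p)·2 ⇒ p(8) = (1-p)(2) ⇒ p = 1/5

P1 mixes 1/5 on A; P2 mixes 2/7 on P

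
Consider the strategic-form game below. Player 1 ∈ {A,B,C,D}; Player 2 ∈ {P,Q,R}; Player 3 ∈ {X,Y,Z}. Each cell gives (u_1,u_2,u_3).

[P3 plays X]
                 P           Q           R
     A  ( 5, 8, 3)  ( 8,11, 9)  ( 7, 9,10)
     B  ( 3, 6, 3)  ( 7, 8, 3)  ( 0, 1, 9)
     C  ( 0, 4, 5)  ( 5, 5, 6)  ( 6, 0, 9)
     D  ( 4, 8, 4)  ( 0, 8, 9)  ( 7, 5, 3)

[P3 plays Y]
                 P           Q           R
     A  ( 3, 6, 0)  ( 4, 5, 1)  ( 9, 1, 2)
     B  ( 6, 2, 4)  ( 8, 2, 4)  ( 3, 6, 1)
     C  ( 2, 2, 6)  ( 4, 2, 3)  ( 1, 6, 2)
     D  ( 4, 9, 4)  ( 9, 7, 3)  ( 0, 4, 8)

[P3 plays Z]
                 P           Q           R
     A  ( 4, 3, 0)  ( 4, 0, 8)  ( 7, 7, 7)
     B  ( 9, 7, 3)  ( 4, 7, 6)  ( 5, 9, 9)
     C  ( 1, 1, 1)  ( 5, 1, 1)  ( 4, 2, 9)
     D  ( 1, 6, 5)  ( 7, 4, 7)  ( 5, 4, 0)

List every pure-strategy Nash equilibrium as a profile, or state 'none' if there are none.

NE set: (A,Q,X)

(A,P,X): not NE [P2→Q gives 11>8]
(A,P,Y): not NE [P1→B gives 6>3; P3→X gives 3>0]
(A,P,Z): not NE [P1→B gives 9>4; P2→R gives 7>3; P3→X gives 3>0]
(A,Q,X): NE
(A,Q,Y): not NE [P1→D gives 9>4; P2→P gives 6>5; P3→X gives 9>1]
(A,Q,Z): not NE [P1→D gives 7>4; P2→R gives 7>0; P3→X gives 9>8]
(A,R,X): not NE [P2→Q gives 11>9]
(A,R,Y): not NE [P2→P gives 6>1; P3→X gives 10>2]
(A,R,Z): not NE [P3→X gives 10>7]
(B,P,X): not NE [P1→A gives 5>3; P2→Q gives 8>6; P3→Y gives 4>3]
(B,P,Y): not NE [P2→R gives 6>2]
(B,P,Z): not NE [P2→R gives 9>7; P3→Y gives 4>3]
(B,Q,X): not NE [P1→A gives 8>7; P3→Z gives 6>3]
(B,Q,Y): not NE [P1→D gives 9>8; P2→R gives 6>2; P3→Z gives 6>4]
(B,Q,Z): not NE [P1→D gives 7>4; P2→R gives 9>7]
(B,R,X): not NE [P1→D gives 7>0; P2→Q gives 8>1]
(B,R,Y): not NE [P1→A gives 9>3; P3→Z gives 9>1]
(B,R,Z): not NE [P1→A gives 7>5]
(C,P,X): not NE [P1→A gives 5>0; P2→Q gives 5>4; P3→Y gives 6>5]
(C,P,Y): not NE [P1→B gives 6>2; P2→R gives 6>2]
(C,P,Z): not NE [P1→B gives 9>1; P2→R gives 2>1; P3→Y gives 6>1]
(C,Q,X): not NE [P1→A gives 8>5]
(C,Q,Y): not NE [P1→D gives 9>4; P2→R gives 6>2; P3→X gives 6>3]
(C,Q,Z): not NE [P1→D gives 7>5; P2→R gives 2>1; P3→X gives 6>1]
(C,R,X): not NE [P1→D gives 7>6; P2→Q gives 5>0]
(C,R,Y): not NE [P1→A gives 9>1; P3→Z gives 9>2]
(C,R,Z): not NE [P1→A gives 7>4]
(D,P,X): not NE [P1→A gives 5>4; P3→Z gives 5>4]
(D,P,Y): not NE [P1→B gives 6>4; P3→Z gives 5>4]
(D,P,Z): not NE [P1→B gives 9>1]
(D,Q,X): not NE [P1→A gives 8>0]
(D,Q,Y): not NE [P2→P gives 9>7; P3→X gives 9>3]
(D,Q,Z): not NE [P2→P gives 6>4; P3→X gives 9>7]
(D,R,X): not NE [P2→Q gives 8>5; P3→Y gives 8>3]
(D,R,Y): not NE [P1→A gives 9>0; P2→P gives 9>4]
(D,R,Z): not NE [P1→A gives 7>5; P2→P gives 6>4; P3→Y gives 8>0]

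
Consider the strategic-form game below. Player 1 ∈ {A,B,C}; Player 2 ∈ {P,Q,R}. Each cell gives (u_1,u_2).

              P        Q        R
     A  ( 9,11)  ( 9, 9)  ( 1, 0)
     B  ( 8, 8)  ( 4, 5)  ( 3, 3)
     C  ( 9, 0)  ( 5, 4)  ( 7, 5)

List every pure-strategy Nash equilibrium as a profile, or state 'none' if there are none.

Nash profiles: (A,P), (C,R)

(A,P): NE
(A,Q): not NE [P2→P gives 11>9]
(A,R): not NE [P1→C gives 7>1; P2→P gives 11>0]
(B,P): not NE [P1→C gives 9>8]
(B,Q): not NE [P1→A gives 9>4; P2→P gives 8>5]
(B,R): not NE [P1→C gives 7>3; P2→P gives 8>3]
(C,P): not NE [P2→R gives 5>0]
(C,Q): not NE [P1→A gives 9>5; P2→R gives 5>4]
(C,R): NE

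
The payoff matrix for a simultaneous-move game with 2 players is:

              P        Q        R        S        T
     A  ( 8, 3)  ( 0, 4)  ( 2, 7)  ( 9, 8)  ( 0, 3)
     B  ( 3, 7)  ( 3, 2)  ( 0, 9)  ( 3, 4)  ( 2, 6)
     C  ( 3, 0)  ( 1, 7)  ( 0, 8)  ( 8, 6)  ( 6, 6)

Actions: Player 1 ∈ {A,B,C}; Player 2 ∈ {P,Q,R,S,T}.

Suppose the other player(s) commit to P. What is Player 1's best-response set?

u_1(A vs P) = 8
u_1(B vs P) = 3
u_1(C vs P) = 3
max payoff 8 at {A}

argmax u_1 = {A}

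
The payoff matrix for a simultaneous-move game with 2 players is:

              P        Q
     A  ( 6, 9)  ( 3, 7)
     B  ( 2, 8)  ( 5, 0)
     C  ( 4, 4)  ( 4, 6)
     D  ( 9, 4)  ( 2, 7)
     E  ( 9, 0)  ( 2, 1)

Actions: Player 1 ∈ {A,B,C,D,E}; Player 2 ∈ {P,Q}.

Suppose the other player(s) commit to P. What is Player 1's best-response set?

u_1(A vs P) = 6
u_1(B vs P) = 2
u_1(C vs P) = 4
u_1(D vs P) = 9
u_1(E vs P) = 9
max payoff 9 at {D,E}

P1 best: {D,E}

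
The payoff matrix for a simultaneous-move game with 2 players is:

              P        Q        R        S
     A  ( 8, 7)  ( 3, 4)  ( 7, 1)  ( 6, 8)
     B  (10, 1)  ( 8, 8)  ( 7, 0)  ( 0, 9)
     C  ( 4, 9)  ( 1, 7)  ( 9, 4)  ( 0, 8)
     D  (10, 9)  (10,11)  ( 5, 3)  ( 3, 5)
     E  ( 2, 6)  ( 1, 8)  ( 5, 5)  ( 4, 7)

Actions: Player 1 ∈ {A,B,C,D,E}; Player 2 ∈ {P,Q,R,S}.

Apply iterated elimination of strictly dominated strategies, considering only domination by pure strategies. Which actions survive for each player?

P1 drop E (A beats it: P:8>2 Q:3>1 R:7>5 S:6>4)
P2 drop R (P beats it: A:7>1 B:1>0 C:9>4 D:9>3)
P1 drop C (A beats it: P:8>4 Q:3>1 S:6>0)
P1→{A,B,D} P2→{P,Q,S}

IESDS → P1:{A,B,D} P2:{P,Q,S}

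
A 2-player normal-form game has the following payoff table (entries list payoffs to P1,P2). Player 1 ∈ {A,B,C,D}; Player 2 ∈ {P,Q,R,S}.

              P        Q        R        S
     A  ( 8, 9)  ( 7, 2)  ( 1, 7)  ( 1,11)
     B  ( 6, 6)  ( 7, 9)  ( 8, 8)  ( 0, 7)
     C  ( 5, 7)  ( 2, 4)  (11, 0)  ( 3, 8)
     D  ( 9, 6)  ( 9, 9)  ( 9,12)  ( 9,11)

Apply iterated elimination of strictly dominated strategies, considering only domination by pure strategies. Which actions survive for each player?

Remaining: P1:{C,D} P2:{R,S}

P1 drop A (D beats it: P:9>8 Q:9>7 R:9>1 S:9>1)
P1 drop B (D beats it: P:9>6 Q:9>7 R:9>8 S:9>0)
P2 drop P (S beats it: C:8>7 D:11>6)
P2 drop Q (S beats it: C:8>4 D:11>9)
P1→{C,D} P2→{R,S}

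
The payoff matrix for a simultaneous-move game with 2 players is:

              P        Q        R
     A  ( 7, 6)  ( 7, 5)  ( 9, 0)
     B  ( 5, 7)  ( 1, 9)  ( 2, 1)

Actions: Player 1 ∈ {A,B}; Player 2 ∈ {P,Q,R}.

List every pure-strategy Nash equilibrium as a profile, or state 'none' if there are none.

PSNE = {(A,P)}

(A,P): NE
(A,Q): not NE [P2→P gives 6>5]
(A,R): not NE [P2→P gives 6>0]
(B,P): not NE [P1→A gives 7>5; P2→Q gives 9>7]
(B,Q): not NE [P1→A gives 7>1]
(B,R): not NE [P1→A gives 9>2; P2→Q gives 9>1]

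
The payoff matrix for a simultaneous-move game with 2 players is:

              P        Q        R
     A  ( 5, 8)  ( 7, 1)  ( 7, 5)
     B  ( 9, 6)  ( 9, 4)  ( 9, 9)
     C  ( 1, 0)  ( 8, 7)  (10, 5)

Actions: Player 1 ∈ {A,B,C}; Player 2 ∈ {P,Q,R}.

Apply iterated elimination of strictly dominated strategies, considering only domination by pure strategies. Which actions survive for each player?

Survivors P1:{B,C} P2:{Q,R}

P1 drop A (B beats it: P:9>5 Q:9>7 R:9>7)
P2 drop P (R beats it: B:9>6 C:5>0)
P1→{B,C} P2→{Q,R}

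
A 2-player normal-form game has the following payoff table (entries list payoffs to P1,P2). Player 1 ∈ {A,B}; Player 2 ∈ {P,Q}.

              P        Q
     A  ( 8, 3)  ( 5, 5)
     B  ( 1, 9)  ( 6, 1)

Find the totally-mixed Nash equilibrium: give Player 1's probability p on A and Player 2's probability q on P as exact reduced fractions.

(p,q) = (4/5, 1/8)

P1 indiff ⇒ q·8+(1-q)·5 = q·1+(1-q)·6 ⇒ q(7) = (1-q)(1) ⇒ q = 1/8
P2 indiff ⇒ p·3+(1-p)·9 = p·5+(1-p)·1 ⇒ p(-2) = (1-p)(-8) ⇒ p = 4/5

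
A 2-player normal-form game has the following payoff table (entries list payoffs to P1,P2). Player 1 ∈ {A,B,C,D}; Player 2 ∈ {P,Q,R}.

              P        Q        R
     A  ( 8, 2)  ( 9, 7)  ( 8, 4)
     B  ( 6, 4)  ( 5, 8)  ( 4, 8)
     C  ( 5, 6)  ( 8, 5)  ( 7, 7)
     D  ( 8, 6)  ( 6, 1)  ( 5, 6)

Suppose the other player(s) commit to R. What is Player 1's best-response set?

u_1(A vs R) = 8
u_1(B vs R) = 4
u_1(C vs R) = 7
u_1(D vs R) = 5
max payoff 8 at {A}

P1 best: {A}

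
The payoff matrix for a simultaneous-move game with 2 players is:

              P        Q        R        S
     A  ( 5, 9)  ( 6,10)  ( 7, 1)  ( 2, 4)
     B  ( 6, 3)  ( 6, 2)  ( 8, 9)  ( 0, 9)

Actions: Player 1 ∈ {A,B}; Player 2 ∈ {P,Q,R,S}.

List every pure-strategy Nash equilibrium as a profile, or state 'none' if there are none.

(A,P): not NE [P1→B gives 6>5; P2→Q gives 10>9]
(A,Q): NE
(A,R): not NE [P1→B gives 8>7; P2→Q gives 10>1]
(A,S): not NE [P2→Q gives 10>4]
(B,P): not NE [P2→S gives 9>3]
(B,Q): not NE [P2→S gives 9>2]
(B,R): NE
(B,S): not NE [P1→A gives 2>0]

PSNE = {(A,Q), (B,R)}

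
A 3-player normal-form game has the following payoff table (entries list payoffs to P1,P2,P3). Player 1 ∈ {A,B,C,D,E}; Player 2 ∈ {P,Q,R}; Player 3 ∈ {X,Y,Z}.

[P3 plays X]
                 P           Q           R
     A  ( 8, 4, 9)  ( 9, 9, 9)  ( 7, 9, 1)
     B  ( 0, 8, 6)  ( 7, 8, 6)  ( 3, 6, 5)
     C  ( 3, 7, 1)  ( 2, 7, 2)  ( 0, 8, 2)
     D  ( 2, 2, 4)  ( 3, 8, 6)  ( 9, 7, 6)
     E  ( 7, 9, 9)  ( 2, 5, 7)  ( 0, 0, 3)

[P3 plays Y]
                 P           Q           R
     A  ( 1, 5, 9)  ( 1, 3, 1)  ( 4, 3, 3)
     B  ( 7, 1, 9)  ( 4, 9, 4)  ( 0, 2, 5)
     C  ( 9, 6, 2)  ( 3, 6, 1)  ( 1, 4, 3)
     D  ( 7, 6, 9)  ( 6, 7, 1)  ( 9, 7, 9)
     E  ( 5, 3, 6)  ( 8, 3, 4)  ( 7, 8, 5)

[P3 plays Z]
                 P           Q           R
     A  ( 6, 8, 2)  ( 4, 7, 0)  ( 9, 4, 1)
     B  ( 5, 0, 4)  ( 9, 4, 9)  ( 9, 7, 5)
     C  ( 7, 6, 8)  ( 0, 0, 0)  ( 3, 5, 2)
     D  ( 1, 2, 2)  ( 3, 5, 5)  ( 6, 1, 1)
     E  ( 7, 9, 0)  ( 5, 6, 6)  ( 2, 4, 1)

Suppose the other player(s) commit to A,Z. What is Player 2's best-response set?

u_2(P vs A,Z) = 8
u_2(Q vs A,Z) = 7
u_2(R vs A,Z) = 4
max payoff 8 at {P}

argmax u_2 = {P}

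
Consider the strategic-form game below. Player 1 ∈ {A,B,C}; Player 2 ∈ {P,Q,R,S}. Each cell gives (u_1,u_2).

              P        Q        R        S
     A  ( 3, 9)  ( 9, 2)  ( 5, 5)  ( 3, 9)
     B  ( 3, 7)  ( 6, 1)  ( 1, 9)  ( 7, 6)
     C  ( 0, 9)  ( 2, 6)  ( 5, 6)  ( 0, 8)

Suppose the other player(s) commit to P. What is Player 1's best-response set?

u_1(A vs P) = 3
u_1(B vs P) = 3
u_1(C vs P) = 0
max payoff 3 at {A,B}

P1 best: {A,B}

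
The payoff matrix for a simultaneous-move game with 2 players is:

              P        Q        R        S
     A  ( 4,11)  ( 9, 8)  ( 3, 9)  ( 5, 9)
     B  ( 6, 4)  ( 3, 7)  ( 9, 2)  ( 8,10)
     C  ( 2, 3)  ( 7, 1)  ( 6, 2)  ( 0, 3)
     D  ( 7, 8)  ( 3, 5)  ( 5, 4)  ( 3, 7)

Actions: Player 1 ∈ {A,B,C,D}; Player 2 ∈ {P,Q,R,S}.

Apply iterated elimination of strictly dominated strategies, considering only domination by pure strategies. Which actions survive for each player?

P2 drop Q (S beats it: A:9>8 B:10>7 C:3>1 D:7>5)
P1 drop A (B beats it: P:6>4 R:9>3 S:8>5)
P1 drop C (B beats it: P:6>2 R:9>6 S:8>0)
P2 drop R (P beats it: B:4>2 D:8>4)
P1→{B,D} P2→{P,S}

Survivors P1:{B,D} P2:{P,S}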